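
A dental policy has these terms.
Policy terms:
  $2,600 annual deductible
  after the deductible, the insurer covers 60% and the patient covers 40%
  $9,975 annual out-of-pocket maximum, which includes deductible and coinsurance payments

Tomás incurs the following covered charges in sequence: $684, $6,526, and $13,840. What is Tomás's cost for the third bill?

Claim 1 — $684: fully absorbed by the deductible. Cost to patient: $684. OOP to date $684.
Claim 2 — $6,526: $1,916 finishes the deductible; $4,610 goes to coinsurance; patient's 40% is $1,844. Patient owes $3,760 (running OOP $4,444).
Claim 3 — $13,840: deductible already satisfied, so patient's share is 40% × $13,840 = $5,536. That would push OOP to $9,980, over the $9,975 cap, so patient pays $9,975 − $4,444 = $5,531.

$5,531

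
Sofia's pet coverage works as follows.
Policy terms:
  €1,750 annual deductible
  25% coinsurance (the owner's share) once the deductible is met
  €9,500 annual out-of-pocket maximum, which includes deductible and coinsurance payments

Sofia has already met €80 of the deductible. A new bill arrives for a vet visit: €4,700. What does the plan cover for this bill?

€2,272.50

Deductible still to meet: €1,750 − €80 = €1,670.
That leaves €4,700 − €1,670 = €3,030 for coinsurance.
Coinsurance: €3,030 × 25% = €757.50.
Owner responsibility before any cap: €1,670 + €757.50 = €2,427.50.
Year-to-date out-of-pocket becomes €80 + €2,427.50 = €2,507.50, still under the €9,500 maximum, so no cap applies.
Insurer pays the balance: €4,700 − €2,427.50 = €2,272.50.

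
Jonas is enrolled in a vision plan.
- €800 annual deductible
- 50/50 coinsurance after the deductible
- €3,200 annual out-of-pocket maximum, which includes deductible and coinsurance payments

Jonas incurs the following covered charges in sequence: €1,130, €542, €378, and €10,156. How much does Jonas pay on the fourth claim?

Claim 1 (€1,130): deductible takes €800, €330 remains; 50% of €330 = €165. Member owes €965 (running OOP €965).
Claim 2 (€542): 50% coinsurance on €542 = €271. Cost to member: €271. OOP to date €1,236.
Claim 3 (€378): 50% coinsurance on €378 = €189. Member pays €189; OOP now €1,425.
Claim 4 (€10,156): 50% coinsurance on €10,156 = €5,078. OOP would hit €6,503 > €3,200, so the cap limits the member to €3,200 − €1,425 = €1,775.

€1,775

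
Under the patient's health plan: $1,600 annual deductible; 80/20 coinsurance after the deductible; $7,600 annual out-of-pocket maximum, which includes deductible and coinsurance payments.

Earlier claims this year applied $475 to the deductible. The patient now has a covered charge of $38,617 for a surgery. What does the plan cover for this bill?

Deductible still to meet: $1,600 − $475 = $1,125.
After the $1,125 deductible portion, $38,617 − $1,125 = $37,492 is subject to coinsurance.
Coinsurance: $37,492 × 20% = $7,498.40.
So the patient owes $1,125 + $7,498.40 = $8,623.40 before any cap.
Year-to-date out-of-pocket would reach $475 + $8,623.40 = $9,098.40, above the $7,600 maximum, so the patient pays only $7,600 − $475 = $7,125.
Insurer pays the balance: $38,617 − $7,125 = $31,492.

$31,492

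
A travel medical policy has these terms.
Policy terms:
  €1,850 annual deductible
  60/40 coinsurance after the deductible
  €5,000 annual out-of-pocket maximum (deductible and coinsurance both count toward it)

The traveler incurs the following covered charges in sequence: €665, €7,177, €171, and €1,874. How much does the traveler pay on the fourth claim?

Bill 1, €665: entire amount goes to the deductible. Traveler owes €665 (running OOP €665).
Bill 2, €7,177: €1,185 to deductible, leaving €5,992; traveler's 40% is €2,396.80. Traveler owes €3,581.80 (running OOP €4,246.80).
Bill 3, €171: deductible already satisfied, so traveler's share is 40% × €171 = €68.40. Traveler pays €68.40; OOP now €4,315.20.
Bill 4, €1,874: deductible met; 40% of €1,874 = €749.60. OOP would hit €5,064.80 > €5,000, so the cap limits the traveler to €5,000 − €4,315.20 = €684.80.

€684.80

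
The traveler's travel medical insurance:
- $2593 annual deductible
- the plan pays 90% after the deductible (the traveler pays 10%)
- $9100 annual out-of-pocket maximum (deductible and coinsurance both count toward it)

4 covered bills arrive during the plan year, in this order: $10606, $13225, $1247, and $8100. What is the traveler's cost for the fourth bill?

Bill 1, $10606: $2593 finishes the deductible; $8013 goes to coinsurance; 10% of $8013 = $801.30. Traveler pays $3394.30; OOP now $3394.30.
Bill 2, $13225: deductible already satisfied, so traveler's share is 10% × $13225 = $1322.50. Cost to traveler: $1322.50. OOP to date $4716.80.
Bill 3, $1247: 10% coinsurance on $1247 = $124.70. Traveler owes $124.70 (running OOP $4841.50).
Bill 4, $8100: deductible already satisfied, so traveler's share is 10% × $8100 = $810. Traveler pays $810; OOP now $5651.50.

$810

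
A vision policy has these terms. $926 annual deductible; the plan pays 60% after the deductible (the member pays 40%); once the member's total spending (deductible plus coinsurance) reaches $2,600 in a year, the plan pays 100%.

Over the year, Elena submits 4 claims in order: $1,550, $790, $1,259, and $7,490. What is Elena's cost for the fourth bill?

Claim 1 — $1,550: deductible takes $926, $624 remains; member's 40% is $249.60. Cost to member: $1,175.60. OOP to date $1,175.60.
Claim 2 — $790: deductible met; 40% of $790 = $316. Cost to member: $316. OOP to date $1,491.60.
Claim 3 — $1,259: 40% coinsurance on $1,259 = $503.60. Member owes $503.60 (running OOP $1,995.20).
Claim 4 — $7,490: 40% coinsurance on $7,490 = $2,996. That would push OOP to $4,991.20, over the $2,600 cap, so member pays $2,600 − $1,995.20 = $604.80.

$604.80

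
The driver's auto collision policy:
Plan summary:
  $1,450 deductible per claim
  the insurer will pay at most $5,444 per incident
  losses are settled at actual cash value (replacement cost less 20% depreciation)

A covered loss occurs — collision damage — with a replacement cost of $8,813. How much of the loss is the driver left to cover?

Actual cash value after 20% depreciation: $8,813 × 80% = $7,050.40.
After the deductible, $7,050.40 − $1,450 = $5,600.40 remains.
Since $5,600.40 > $5,444, the payout is capped at $5,444.
The driver bears the rest of the original loss: $8,813 − $5,444 = $3,369.

$3,369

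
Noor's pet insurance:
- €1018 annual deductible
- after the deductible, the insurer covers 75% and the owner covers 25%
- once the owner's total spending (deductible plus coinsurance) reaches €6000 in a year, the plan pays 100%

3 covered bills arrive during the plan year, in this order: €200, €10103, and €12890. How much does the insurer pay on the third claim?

€10229.25

Claim 1 (€200): entire amount goes to the deductible. Cost to owner: €200. OOP to date €200. Insurer: €200 − €200 = €0.
Claim 2 (€10103): €818 to deductible, leaving €9285; owner's 25% is €2321.25. Cost to owner: €3139.25. OOP to date €3339.25. Plan pays €10103 − €3139.25 = €6963.75.
Claim 3 (€12890): deductible already satisfied, so owner's share is 25% × €12890 = €3222.50. That would push OOP to €6561.75, over the €6000 cap, so owner pays €6000 − €3339.25 = €2660.75. Insurer: €12890 − €2660.75 = €10229.25.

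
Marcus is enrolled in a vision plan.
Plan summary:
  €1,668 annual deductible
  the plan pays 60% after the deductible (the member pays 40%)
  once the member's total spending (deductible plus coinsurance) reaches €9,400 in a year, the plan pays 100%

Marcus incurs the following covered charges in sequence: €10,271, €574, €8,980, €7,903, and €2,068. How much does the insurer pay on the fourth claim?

#1 (€10,271): €1,668 finishes the deductible; €8,603 goes to coinsurance; coinsurance €8,603 × 40% = €3,441.20. Cost to member: €5,109.20. OOP to date €5,109.20. Plan pays €10,271 − €5,109.20 = €5,161.80.
#2 (€574): 40% coinsurance on €574 = €229.60. Member owes €229.60 (running OOP €5,338.80). Insurer: €574 − €229.60 = €344.40.
#3 (€8,980): 40% coinsurance on €8,980 = €3,592. Member pays €3,592; OOP now €8,930.80. Insurer: €8,980 − €3,592 = €5,388.
#4 (€7,903): 40% coinsurance on €7,903 = €3,161.20. Adding that to €8,930.80 gives €12,092, past the €9,400 cap; member pays only €9,400 − €8,930.80 = €469.20. Plan pays €7,903 − €469.20 = €7,433.80.

€7,433.80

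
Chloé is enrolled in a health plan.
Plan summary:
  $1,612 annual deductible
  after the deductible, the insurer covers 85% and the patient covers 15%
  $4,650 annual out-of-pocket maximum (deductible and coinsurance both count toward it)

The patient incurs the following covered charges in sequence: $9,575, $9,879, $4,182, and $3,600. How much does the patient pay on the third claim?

$361.70

Claim 1 — $9,575: $1,612 to deductible, leaving $7,963; coinsurance $7,963 × 15% = $1,194.45. Cost to patient: $2,806.45. OOP to date $2,806.45.
Claim 2 — $9,879: deductible met; 15% of $9,879 = $1,481.85. Cost to patient: $1,481.85. OOP to date $4,288.30.
Claim 3 — $4,182: 15% coinsurance on $4,182 = $627.30. OOP would hit $4,915.60 > $4,650, so the cap limits the patient to $4,650 − $4,288.30 = $361.70.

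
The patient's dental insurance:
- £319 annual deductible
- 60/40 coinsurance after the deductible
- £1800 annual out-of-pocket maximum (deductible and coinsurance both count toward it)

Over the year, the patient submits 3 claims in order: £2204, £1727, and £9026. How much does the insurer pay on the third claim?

#1 (£2204): deductible takes £319, £1885 remains; patient's 40% is £754. Patient owes £1073 (running OOP £1073). Plan pays £2204 − £1073 = £1131.
#2 (£1727): deductible met; 40% of £1727 = £690.80. Cost to patient: £690.80. OOP to date £1763.80. Plan pays £1727 − £690.80 = £1036.20.
#3 (£9026): deductible already satisfied, so patient's share is 40% × £9026 = £3610.40. That would push OOP to £5374.20, over the £1800 cap, so patient pays £1800 − £1763.80 = £36.20. Plan pays £9026 − £36.20 = £8989.80.

£8989.80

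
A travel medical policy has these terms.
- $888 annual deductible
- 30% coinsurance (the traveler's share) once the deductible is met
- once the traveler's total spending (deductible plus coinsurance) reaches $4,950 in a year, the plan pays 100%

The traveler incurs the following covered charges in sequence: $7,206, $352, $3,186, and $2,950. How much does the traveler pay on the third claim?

$955.80

Bill 1, $7,206: deductible takes $888, $6,318 remains; coinsurance $6,318 × 30% = $1,895.40. Cost to traveler: $2,783.40. OOP to date $2,783.40.
Bill 2, $352: deductible already satisfied, so traveler's share is 30% × $352 = $105.60. Cost to traveler: $105.60. OOP to date $2,889.
Bill 3, $3,186: deductible already satisfied, so traveler's share is 30% × $3,186 = $955.80. Cost to traveler: $955.80. OOP to date $3,844.80.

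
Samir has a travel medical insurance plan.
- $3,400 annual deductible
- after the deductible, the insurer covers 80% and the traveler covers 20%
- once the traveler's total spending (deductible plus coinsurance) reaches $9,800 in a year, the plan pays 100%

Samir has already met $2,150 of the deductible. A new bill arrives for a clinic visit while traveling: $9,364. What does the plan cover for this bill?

$2,150 of the $3,400 deductible is already met, leaving $1,250.
After the $1,250 deductible portion, $9,364 − $1,250 = $8,114 is subject to coinsurance.
Coinsurance: $8,114 × 20% = $1,622.80.
So the traveler owes $1,250 + $1,622.80 = $2,872.80 before any cap.
Year-to-date out-of-pocket becomes $2,150 + $2,872.80 = $5,022.80, still under the $9,800 maximum, so no cap applies.
The plan picks up $9,364 − $2,872.80 = $6,491.20.

$6,491.20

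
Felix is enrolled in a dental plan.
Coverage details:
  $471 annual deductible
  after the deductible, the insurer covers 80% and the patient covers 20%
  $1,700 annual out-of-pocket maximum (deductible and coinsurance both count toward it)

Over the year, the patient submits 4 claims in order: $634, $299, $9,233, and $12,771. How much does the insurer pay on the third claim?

$8,096.40

Bill 1, $634: deductible takes $471, $163 remains; patient's 20% is $32.60. Cost to patient: $503.60. OOP to date $503.60. Insurer: $634 − $503.60 = $130.40.
Bill 2, $299: 20% coinsurance on $299 = $59.80. Cost to patient: $59.80. OOP to date $563.40. Insurer: $299 − $59.80 = $239.20.
Bill 3, $9,233: deductible already satisfied, so patient's share is 20% × $9,233 = $1,846.60. That would push OOP to $2,410, over the $1,700 cap, so patient pays $1,700 − $563.40 = $1,136.60. Plan pays $9,233 − $1,136.60 = $8,096.40.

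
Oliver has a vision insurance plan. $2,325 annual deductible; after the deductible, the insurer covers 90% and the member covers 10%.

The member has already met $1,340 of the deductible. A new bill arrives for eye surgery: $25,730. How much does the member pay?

$1,340 of the $2,325 deductible is already met, leaving $985.
The remaining $24,745 (= $25,730 − $985) moves to coinsurance.
Coinsurance: $24,745 × 10% = $2,474.50.
Member responsibility: $985 + $2,474.50 = $3,459.50.

$3,459.50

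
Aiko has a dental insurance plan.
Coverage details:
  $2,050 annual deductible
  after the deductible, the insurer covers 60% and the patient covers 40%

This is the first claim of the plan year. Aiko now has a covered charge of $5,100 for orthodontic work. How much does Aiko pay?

$3,270

Deductible not yet touched, so the first $2,050 of the bill goes to the deductible.
That leaves $5,100 − $2,050 = $3,050 for coinsurance.
Coinsurance: $3,050 × 40% = $1,220.
Patient responsibility: $2,050 + $1,220 = $3,270.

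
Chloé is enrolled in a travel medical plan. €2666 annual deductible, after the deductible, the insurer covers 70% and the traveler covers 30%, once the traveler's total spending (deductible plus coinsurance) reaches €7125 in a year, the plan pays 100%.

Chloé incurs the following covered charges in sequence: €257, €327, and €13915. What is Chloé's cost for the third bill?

Bill 1, €257: entire amount goes to the deductible. Traveler pays €257; OOP now €257.
Bill 2, €327: entire amount goes to the deductible. Cost to traveler: €327. OOP to date €584.
Bill 3, €13915: €2082 finishes the deductible; €11833 goes to coinsurance; 30% of €11833 = €3549.90. Traveler pays €5631.90; OOP now €6215.90.

€5631.90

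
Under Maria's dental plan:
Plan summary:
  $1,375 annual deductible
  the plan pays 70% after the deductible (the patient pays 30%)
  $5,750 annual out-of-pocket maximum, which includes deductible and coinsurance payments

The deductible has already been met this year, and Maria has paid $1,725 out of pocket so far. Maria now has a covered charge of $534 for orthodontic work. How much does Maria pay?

$160.20

The deductible is already satisfied, so the full bill goes to coinsurance.
Coinsurance: $534 × 30% = $160.20.
Cumulative spending $1,725 + $160.20 = $1,885.20 stays under the $5,750 maximum.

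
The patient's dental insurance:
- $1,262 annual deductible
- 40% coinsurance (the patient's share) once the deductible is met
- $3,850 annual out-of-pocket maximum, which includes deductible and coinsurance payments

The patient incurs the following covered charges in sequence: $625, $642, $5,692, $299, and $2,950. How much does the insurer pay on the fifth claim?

Claim 1 ($625): fully absorbed by the deductible. Patient owes $625 (running OOP $625). Insurer: $625 − $625 = $0.
Claim 2 ($642): deductible takes $637, $5 remains; coinsurance $5 × 40% = $2. Patient pays $639; OOP now $1,264. Insurer: $642 − $639 = $3.
Claim 3 ($5,692): 40% coinsurance on $5,692 = $2,276.80. Cost to patient: $2,276.80. OOP to date $3,540.80. Plan pays $5,692 − $2,276.80 = $3,415.20.
Claim 4 ($299): deductible met; 40% of $299 = $119.60. Patient pays $119.60; OOP now $3,660.40. Insurer: $299 − $119.60 = $179.40.
Claim 5 ($2,950): deductible met; 40% of $2,950 = $1,180. Adding that to $3,660.40 gives $4,840.40, past the $3,850 cap; patient pays only $3,850 − $3,660.40 = $189.60. Insurer: $2,950 − $189.60 = $2,760.40.

$2,760.40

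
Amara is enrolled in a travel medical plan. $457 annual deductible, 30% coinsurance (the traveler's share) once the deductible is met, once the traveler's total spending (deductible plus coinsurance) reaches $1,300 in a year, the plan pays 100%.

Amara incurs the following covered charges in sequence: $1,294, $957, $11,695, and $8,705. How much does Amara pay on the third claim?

$304.80

#1 ($1,294): deductible takes $457, $837 remains; traveler's 30% is $251.10. Traveler owes $708.10 (running OOP $708.10).
#2 ($957): deductible met; 30% of $957 = $287.10. Cost to traveler: $287.10. OOP to date $995.20.
#3 ($11,695): 30% coinsurance on $11,695 = $3,508.50. OOP would hit $4,503.70 > $1,300, so the cap limits the traveler to $1,300 − $995.20 = $304.80.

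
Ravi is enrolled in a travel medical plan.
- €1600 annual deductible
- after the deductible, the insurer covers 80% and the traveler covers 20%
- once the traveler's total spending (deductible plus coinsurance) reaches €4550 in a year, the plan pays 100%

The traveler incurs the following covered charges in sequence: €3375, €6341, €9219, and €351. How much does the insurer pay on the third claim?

€7892.20

Claim 1 — €3375: €1600 to deductible, leaving €1775; coinsurance €1775 × 20% = €355. Traveler owes €1955 (running OOP €1955). Insurer: €3375 − €1955 = €1420.
Claim 2 — €6341: deductible met; 20% of €6341 = €1268.20. Traveler owes €1268.20 (running OOP €3223.20). Insurer: €6341 − €1268.20 = €5072.80.
Claim 3 — €9219: deductible already satisfied, so traveler's share is 20% × €9219 = €1843.80. Adding that to €3223.20 gives €5067, past the €4550 cap; traveler pays only €4550 − €3223.20 = €1326.80. Plan pays €9219 − €1326.80 = €7892.20.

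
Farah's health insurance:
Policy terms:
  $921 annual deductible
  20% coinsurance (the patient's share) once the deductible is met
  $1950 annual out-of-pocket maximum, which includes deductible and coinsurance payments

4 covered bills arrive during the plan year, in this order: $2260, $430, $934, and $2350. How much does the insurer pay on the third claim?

Claim 1 ($2260): $921 finishes the deductible; $1339 goes to coinsurance; 20% of $1339 = $267.80. Patient pays $1188.80; OOP now $1188.80. Insurer: $2260 − $1188.80 = $1071.20.
Claim 2 ($430): deductible already satisfied, so patient's share is 20% × $430 = $86. Patient pays $86; OOP now $1274.80. Plan pays $430 − $86 = $344.
Claim 3 ($934): 20% coinsurance on $934 = $186.80. Patient owes $186.80 (running OOP $1461.60). Plan pays $934 − $186.80 = $747.20.

$747.20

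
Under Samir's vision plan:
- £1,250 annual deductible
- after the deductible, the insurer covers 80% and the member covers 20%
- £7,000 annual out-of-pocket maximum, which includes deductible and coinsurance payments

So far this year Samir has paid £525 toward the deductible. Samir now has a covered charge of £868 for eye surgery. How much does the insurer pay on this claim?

£525 of the £1,250 deductible is already met, leaving £725.
That leaves £868 − £725 = £143 for coinsurance.
20% of £143 = £28.60 falls to the member.
Member responsibility before any cap: £725 + £28.60 = £753.60.
Year-to-date out-of-pocket becomes £525 + £753.60 = £1,278.60, still under the £7,000 maximum, so no cap applies.
Insurer pays the balance: £868 − £753.60 = £114.40.

£114.40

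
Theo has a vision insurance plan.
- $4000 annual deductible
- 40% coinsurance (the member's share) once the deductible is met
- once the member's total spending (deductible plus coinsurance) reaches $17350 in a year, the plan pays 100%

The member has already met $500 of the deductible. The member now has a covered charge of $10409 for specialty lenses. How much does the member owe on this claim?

$6263.60

$500 of the $4000 deductible is already met, leaving $3500.
After the $3500 deductible portion, $10409 − $3500 = $6909 is subject to coinsurance.
40% of $6909 = $2763.60 falls to the member.
That puts the member's cost at $3500 + $2763.60 = $6263.60 before any cap.
Year-to-date out-of-pocket becomes $500 + $6263.60 = $6763.60, still under the $17350 maximum, so no cap applies.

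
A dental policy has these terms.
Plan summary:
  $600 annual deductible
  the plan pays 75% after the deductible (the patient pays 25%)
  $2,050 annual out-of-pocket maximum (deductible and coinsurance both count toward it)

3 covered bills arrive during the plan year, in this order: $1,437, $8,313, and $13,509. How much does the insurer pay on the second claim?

$7,072.25

Claim 1 ($1,437): deductible takes $600, $837 remains; 25% of $837 = $209.25. Patient pays $809.25; OOP now $809.25. Plan pays $1,437 − $809.25 = $627.75.
Claim 2 ($8,313): 25% coinsurance on $8,313 = $2,078.25. OOP would hit $2,887.50 > $2,050, so the cap limits the patient to $2,050 − $809.25 = $1,240.75. Plan pays $8,313 − $1,240.75 = $7,072.25.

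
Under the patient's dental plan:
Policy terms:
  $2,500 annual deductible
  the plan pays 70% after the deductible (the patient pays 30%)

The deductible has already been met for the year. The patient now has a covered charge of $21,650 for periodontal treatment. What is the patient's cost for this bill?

With the deductible met, the entire $21,650 is subject to coinsurance.
Coinsurance: $21,650 × 30% = $6,495.

$6,495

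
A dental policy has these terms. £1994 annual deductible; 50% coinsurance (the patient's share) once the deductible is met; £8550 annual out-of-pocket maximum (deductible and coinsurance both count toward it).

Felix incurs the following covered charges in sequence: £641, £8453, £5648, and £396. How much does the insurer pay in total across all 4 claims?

£6588

Claim 1 (£641): entire amount goes to the deductible. Patient owes £641 (running OOP £641). Insurer: £641 − £641 = £0.
Claim 2 (£8453): deductible takes £1353, £7100 remains; coinsurance £7100 × 50% = £3550. Patient owes £4903 (running OOP £5544). Insurer: £8453 − £4903 = £3550.
Claim 3 (£5648): 50% coinsurance on £5648 = £2824. Patient pays £2824; OOP now £8368. Insurer: £5648 − £2824 = £2824.
Claim 4 (£396): deductible already satisfied, so patient's share is 50% × £396 = £198. That would push OOP to £8566, over the £8550 cap, so patient pays £8550 − £8368 = £182. Insurer: £396 − £182 = £214.
Insurer total: £0 + £3550 + £2824 + £214 = £6588.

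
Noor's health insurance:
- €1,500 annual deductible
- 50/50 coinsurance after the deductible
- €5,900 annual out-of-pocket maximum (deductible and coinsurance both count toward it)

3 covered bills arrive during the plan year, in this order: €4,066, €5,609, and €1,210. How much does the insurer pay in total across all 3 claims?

€4,985

Claim 1 (€4,066): €1,500 to deductible, leaving €2,566; 50% of €2,566 = €1,283. Patient pays €2,783; OOP now €2,783. Insurer: €4,066 − €2,783 = €1,283.
Claim 2 (€5,609): 50% coinsurance on €5,609 = €2,804.50. Patient owes €2,804.50 (running OOP €5,587.50). Plan pays €5,609 − €2,804.50 = €2,804.50.
Claim 3 (€1,210): deductible met; 50% of €1,210 = €605. OOP would hit €6,192.50 > €5,900, so the cap limits the patient to €5,900 − €5,587.50 = €312.50. Insurer: €1,210 − €312.50 = €897.50.
Insurer total = bills − patient's total = €10,885 − €5,900 = €4,985.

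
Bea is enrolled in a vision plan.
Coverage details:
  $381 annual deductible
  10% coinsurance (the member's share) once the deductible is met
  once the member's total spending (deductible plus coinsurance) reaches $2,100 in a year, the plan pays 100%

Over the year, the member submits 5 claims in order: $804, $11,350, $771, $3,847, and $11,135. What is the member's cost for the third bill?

$77.10

#1 ($804): $381 to deductible, leaving $423; 10% of $423 = $42.30. Cost to member: $423.30. OOP to date $423.30.
#2 ($11,350): 10% coinsurance on $11,350 = $1,135. Member owes $1,135 (running OOP $1,558.30).
#3 ($771): deductible already satisfied, so member's share is 10% × $771 = $77.10. Member pays $77.10; OOP now $1,635.40.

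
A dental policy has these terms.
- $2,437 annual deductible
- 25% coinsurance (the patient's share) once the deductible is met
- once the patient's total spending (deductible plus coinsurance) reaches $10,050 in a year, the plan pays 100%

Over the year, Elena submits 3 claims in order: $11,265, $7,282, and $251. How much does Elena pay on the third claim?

Claim 1 ($11,265): deductible takes $2,437, $8,828 remains; 25% of $8,828 = $2,207. Cost to patient: $4,644. OOP to date $4,644.
Claim 2 ($7,282): 25% coinsurance on $7,282 = $1,820.50. Patient owes $1,820.50 (running OOP $6,464.50).
Claim 3 ($251): deductible already satisfied, so patient's share is 25% × $251 = $62.75. Patient pays $62.75; OOP now $6,527.25.

$62.75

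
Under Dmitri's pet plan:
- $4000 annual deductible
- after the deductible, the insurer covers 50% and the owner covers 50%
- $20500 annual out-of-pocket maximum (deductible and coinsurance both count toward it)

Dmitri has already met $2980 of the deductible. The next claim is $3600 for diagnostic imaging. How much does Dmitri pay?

$2980 of the $4000 deductible is already met, leaving $1020.
The remaining $2580 (= $3600 − $1020) moves to coinsurance.
Coinsurance: $2580 × 50% = $1290.
So the owner owes $1020 + $1290 = $2310 before any cap.
Total out-of-pocket so far would be $2980 + $2310 = $5290, below the $20500 cap — no reduction.

$2310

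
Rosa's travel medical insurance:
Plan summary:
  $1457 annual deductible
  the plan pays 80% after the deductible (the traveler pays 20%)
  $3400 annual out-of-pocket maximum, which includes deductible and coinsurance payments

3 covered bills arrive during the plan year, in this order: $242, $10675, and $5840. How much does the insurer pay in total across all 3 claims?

$13357

Claim 1 ($242): all of it applies to the deductible. Cost to traveler: $242. OOP to date $242. Plan pays $242 − $242 = $0.
Claim 2 ($10675): $1215 to deductible, leaving $9460; traveler's 20% is $1892. Cost to traveler: $3107. OOP to date $3349. Plan pays $10675 − $3107 = $7568.
Claim 3 ($5840): 20% coinsurance on $5840 = $1168. That would push OOP to $4517, over the $3400 cap, so traveler pays $3400 − $3349 = $51. Insurer: $5840 − $51 = $5789.
Insurer total = bills − traveler's total = $16757 − $3400 = $13357.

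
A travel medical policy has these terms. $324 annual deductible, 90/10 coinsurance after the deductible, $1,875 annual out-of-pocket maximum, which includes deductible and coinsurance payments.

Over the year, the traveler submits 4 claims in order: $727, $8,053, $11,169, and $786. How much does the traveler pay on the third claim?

#1 ($727): deductible takes $324, $403 remains; traveler's 10% is $40.30. Traveler pays $364.30; OOP now $364.30.
#2 ($8,053): deductible already satisfied, so traveler's share is 10% × $8,053 = $805.30. Cost to traveler: $805.30. OOP to date $1,169.60.
#3 ($11,169): deductible met; 10% of $11,169 = $1,116.90. OOP would hit $2,286.50 > $1,875, so the cap limits the traveler to $1,875 − $1,169.60 = $705.40.

$705.40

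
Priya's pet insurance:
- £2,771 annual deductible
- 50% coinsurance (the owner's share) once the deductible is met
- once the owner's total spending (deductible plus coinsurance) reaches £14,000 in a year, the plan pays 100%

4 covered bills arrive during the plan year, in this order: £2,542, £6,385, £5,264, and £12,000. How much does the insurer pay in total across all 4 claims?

#1 (£2,542): fully absorbed by the deductible. Cost to owner: £2,542. OOP to date £2,542. Plan pays £2,542 − £2,542 = £0.
#2 (£6,385): £229 to deductible, leaving £6,156; coinsurance £6,156 × 50% = £3,078. Cost to owner: £3,307. OOP to date £5,849. Insurer: £6,385 − £3,307 = £3,078.
#3 (£5,264): deductible met; 50% of £5,264 = £2,632. Owner pays £2,632; OOP now £8,481. Plan pays £5,264 − £2,632 = £2,632.
#4 (£12,000): deductible met; 50% of £12,000 = £6,000. OOP would hit £14,481 > £14,000, so the cap limits the owner to £14,000 − £8,481 = £5,519. Insurer: £12,000 − £5,519 = £6,481.
Insurer total: £0 + £3,078 + £2,632 + £6,481 = £12,191.

£12,191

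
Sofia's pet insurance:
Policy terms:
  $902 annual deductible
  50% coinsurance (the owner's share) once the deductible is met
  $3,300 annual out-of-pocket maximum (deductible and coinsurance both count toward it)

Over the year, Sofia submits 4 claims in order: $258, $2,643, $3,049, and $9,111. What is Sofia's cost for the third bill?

Bill 1, $258: all of it applies to the deductible. Cost to owner: $258. OOP to date $258.
Bill 2, $2,643: $644 to deductible, leaving $1,999; 50% of $1,999 = $999.50. Cost to owner: $1,643.50. OOP to date $1,901.50.
Bill 3, $3,049: deductible already satisfied, so owner's share is 50% × $3,049 = $1,524.50. Adding that to $1,901.50 gives $3,426, past the $3,300 cap; owner pays only $3,300 − $1,901.50 = $1,398.50.

$1,398.50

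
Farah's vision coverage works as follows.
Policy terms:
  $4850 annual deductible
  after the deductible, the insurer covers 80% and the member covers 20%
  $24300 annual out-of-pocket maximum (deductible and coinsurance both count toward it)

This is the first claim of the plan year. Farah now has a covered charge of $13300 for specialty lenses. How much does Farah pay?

$6540

The full $4850 deductible is still open; $4850 of this bill applies to it.
After the $4850 deductible portion, $13300 − $4850 = $8450 is subject to coinsurance.
Coinsurance: $8450 × 20% = $1690.
Member responsibility before any cap: $4850 + $1690 = $6540.
Total out-of-pocket so far would be $0 + $6540 = $6540, below the $24300 cap — no reduction.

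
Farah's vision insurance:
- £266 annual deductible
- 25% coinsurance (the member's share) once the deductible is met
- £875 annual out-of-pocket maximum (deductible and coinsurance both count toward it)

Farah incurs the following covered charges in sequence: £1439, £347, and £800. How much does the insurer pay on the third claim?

£600

Bill 1, £1439: £266 to deductible, leaving £1173; 25% of £1173 = £293.25. Member pays £559.25; OOP now £559.25. Plan pays £1439 − £559.25 = £879.75.
Bill 2, £347: deductible met; 25% of £347 = £86.75. Member pays £86.75; OOP now £646. Insurer: £347 − £86.75 = £260.25.
Bill 3, £800: deductible already satisfied, so member's share is 25% × £800 = £200. Member pays £200; OOP now £846. Insurer: £800 − £200 = £600.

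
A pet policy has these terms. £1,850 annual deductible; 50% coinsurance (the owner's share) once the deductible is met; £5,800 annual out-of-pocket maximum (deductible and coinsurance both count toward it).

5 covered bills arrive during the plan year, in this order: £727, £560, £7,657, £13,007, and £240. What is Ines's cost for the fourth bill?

#1 (£727): all of it applies to the deductible. Owner owes £727 (running OOP £727).
#2 (£560): entire amount goes to the deductible. Owner owes £560 (running OOP £1,287).
#3 (£7,657): £563 finishes the deductible; £7,094 goes to coinsurance; owner's 50% is £3,547. Owner owes £4,110 (running OOP £5,397).
#4 (£13,007): deductible met; 50% of £13,007 = £6,503.50. That would push OOP to £11,900.50, over the £5,800 cap, so owner pays £5,800 − £5,397 = £403.

£403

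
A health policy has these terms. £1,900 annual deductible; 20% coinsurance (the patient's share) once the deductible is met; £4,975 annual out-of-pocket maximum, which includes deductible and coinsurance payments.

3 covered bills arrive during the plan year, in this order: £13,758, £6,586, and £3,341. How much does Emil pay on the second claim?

Claim 1 (£13,758): £1,900 to deductible, leaving £11,858; coinsurance £11,858 × 20% = £2,371.60. Patient pays £4,271.60; OOP now £4,271.60.
Claim 2 (£6,586): deductible met; 20% of £6,586 = £1,317.20. Adding that to £4,271.60 gives £5,588.80, past the £4,975 cap; patient pays only £4,975 − £4,271.60 = £703.40.

£703.40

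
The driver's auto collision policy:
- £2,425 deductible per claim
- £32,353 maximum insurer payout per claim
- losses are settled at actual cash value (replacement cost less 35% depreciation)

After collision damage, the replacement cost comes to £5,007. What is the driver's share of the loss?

£4,177.45

Actual cash value after 35% depreciation: £5,007 × 65% = £3,254.55.
Subtract the deductible: £3,254.55 − £2,425 = £829.55.
That's under the £32,353 cap, so the insurer reimburses the full £829.55.
Driver's share is the uncovered remainder: £5,007 − £829.55 = £4,177.45.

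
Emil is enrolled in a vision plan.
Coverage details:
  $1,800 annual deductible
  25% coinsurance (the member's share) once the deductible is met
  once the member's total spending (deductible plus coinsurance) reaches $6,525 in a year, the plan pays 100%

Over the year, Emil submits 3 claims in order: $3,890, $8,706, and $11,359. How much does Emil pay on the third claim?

#1 ($3,890): $1,800 to deductible, leaving $2,090; member's 25% is $522.50. Cost to member: $2,322.50. OOP to date $2,322.50.
#2 ($8,706): deductible already satisfied, so member's share is 25% × $8,706 = $2,176.50. Member pays $2,176.50; OOP now $4,499.
#3 ($11,359): deductible met; 25% of $11,359 = $2,839.75. That would push OOP to $7,338.75, over the $6,525 cap, so member pays $6,525 − $4,499 = $2,026.

$2,026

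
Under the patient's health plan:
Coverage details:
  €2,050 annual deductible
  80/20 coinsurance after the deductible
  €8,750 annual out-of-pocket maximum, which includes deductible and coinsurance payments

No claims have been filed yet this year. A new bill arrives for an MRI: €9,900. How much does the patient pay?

€3,620

Nothing has been paid toward the €2,050 deductible, so the first €2,050 of this charge is applied there.
The remaining €7,850 (= €9,900 − €2,050) moves to coinsurance.
Coinsurance: €7,850 × 20% = €1,570.
So the patient owes €2,050 + €1,570 = €3,620 before any cap.
Year-to-date out-of-pocket becomes €0 + €3,620 = €3,620, still under the €8,750 maximum, so no cap applies.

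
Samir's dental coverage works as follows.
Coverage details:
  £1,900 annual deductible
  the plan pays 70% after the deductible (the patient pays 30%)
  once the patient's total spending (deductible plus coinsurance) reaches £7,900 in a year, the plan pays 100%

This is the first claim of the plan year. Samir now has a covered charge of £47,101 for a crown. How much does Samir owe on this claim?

Deductible not yet touched, so the first £1,900 of the bill goes to the deductible.
The remaining £45,201 (= £47,101 − £1,900) moves to coinsurance.
30% of £45,201 = £13,560.30 falls to the patient.
So the patient owes £1,900 + £13,560.30 = £15,460.30 before any cap.
That would bring total out-of-pocket to £15,460.30, past the £7,900 cap. The patient is capped at £7,900 − £0 = £7,900 on this claim.

£7,900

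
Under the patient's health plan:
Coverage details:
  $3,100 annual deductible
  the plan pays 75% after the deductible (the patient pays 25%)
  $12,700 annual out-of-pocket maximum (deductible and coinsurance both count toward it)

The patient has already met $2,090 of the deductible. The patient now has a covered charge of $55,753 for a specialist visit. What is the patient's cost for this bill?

$10,610

$2,090 of the $3,100 deductible is already met, leaving $1,010.
That leaves $55,753 − $1,010 = $54,743 for coinsurance.
Patient's 25% share of $54,743 is $13,685.75.
Patient responsibility before any cap: $1,010 + $13,685.75 = $14,695.75.
Year-to-date out-of-pocket would reach $2,090 + $14,695.75 = $16,785.75, above the $12,700 maximum, so the patient pays only $12,700 − $2,090 = $10,610.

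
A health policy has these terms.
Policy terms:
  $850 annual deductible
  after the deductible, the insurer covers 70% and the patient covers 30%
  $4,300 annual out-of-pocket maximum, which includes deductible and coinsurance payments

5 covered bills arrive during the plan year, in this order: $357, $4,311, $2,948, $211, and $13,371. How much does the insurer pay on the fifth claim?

Claim 1 — $357: entire amount goes to the deductible. Cost to patient: $357. OOP to date $357. Insurer: $357 − $357 = $0.
Claim 2 — $4,311: $493 finishes the deductible; $3,818 goes to coinsurance; patient's 30% is $1,145.40. Cost to patient: $1,638.40. OOP to date $1,995.40. Insurer: $4,311 − $1,638.40 = $2,672.60.
Claim 3 — $2,948: deductible already satisfied, so patient's share is 30% × $2,948 = $884.40. Patient owes $884.40 (running OOP $2,879.80). Plan pays $2,948 − $884.40 = $2,063.60.
Claim 4 — $211: 30% coinsurance on $211 = $63.30. Patient owes $63.30 (running OOP $2,943.10). Insurer: $211 − $63.30 = $147.70.
Claim 5 — $13,371: deductible met; 30% of $13,371 = $4,011.30. Adding that to $2,943.10 gives $6,954.40, past the $4,300 cap; patient pays only $4,300 − $2,943.10 = $1,356.90. Plan pays $13,371 − $1,356.90 = $12,014.10.

$12,014.10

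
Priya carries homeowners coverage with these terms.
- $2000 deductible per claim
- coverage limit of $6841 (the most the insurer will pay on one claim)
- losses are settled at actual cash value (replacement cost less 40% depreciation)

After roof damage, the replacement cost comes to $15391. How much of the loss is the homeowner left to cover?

$8550

At 40% depreciation, ACV = $15391 − $6156.40 = $9234.60.
After the deductible, $9234.60 − $2000 = $7234.60 remains.
The $6841 per-incident cap binds; insurer pays $6841.
Homeowner's share is the uncovered remainder: $15391 − $6841 = $8550.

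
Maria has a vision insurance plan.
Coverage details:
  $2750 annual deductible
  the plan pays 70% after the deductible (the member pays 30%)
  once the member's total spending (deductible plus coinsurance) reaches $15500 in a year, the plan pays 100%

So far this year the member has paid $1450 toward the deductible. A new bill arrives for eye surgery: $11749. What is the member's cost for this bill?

$1450 of the $2750 deductible is already met, leaving $1300.
That leaves $11749 − $1300 = $10449 for coinsurance.
Member's 30% share of $10449 is $3134.70.
So the member owes $1300 + $3134.70 = $4434.70 before any cap.
Total out-of-pocket so far would be $1450 + $4434.70 = $5884.70, below the $15500 cap — no reduction.

$4434.70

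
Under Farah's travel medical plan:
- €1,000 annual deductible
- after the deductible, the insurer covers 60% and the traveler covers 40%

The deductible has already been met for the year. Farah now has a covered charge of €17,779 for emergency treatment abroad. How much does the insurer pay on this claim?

€10,667.40

With the deductible met, the entire €17,779 is subject to coinsurance.
Coinsurance: €17,779 × 40% = €7,111.60.
The insurer covers the remainder: €17,779 − €7,111.60 = €10,667.40.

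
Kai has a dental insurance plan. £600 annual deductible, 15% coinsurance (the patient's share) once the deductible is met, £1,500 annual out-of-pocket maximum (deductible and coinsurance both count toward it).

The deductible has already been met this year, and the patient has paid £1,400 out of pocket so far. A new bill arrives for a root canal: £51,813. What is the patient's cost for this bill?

With the deductible met, the entire £51,813 is subject to coinsurance.
15% of £51,813 = £7,771.95 falls to the patient.
Adding £7,771.95 to the £1,400 already spent would give £9,171.95, which exceeds the £1,500 cap; the patient pays just £1,500 − £1,400 = £100.

£100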